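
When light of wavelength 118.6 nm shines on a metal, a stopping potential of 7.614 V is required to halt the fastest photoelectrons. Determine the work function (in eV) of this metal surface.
2.84 eV

The stopping potential gives the maximum kinetic energy: KE_max = eV_s = 7.614 eV

From Einstein's photoelectric equation: KE_max = hc/λ - φ
Rearranging: φ = hc/λ - KE_max

Calculate photon energy:
E_photon = hc/λ = (6.626×10⁻³⁴ J·s)(3×10⁸ m/s) / (118.6×10⁻⁹ m) = 10.4540 eV

Therefore:
φ = 10.4540 - 7.614 = 2.84 eV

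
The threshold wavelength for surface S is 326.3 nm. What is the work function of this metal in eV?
3.80 eV

At the threshold wavelength, photon energy equals work function:
φ = hc/λ₀

Calculating:
φ = (6.626×10⁻³⁴ J·s)(3×10⁸ m/s) / (326.3×10⁻⁹ m)
φ = 3.80 eV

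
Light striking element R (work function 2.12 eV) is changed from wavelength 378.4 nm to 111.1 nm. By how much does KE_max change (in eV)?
7.8832 eV

Using Einstein's equation: KE_max = hc/λ - φ

For λ₁ = 378.4 nm:
KE₁ = hc/λ₁ - φ = 3.2765 - 2.12 = 1.1565 eV

For λ₂ = 111.1 nm:
KE₂ = hc/λ₂ - φ = 11.1597 - 2.12 = 9.0397 eV

Change in KE:
ΔKE = KE₂ - KE₁ = 9.0397 - 1.1565 = 7.8832 eV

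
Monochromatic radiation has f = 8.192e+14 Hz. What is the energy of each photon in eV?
3.3879 eV

Using E = hf:

E = hf = (6.626×10⁻³⁴ J·s)(8.192e+14 Hz)
E = 3.3879 eV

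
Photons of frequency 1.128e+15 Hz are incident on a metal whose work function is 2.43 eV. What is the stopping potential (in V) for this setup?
2.2350 V

The stopping potential V_s satisfies: eV_s = KE_max

First, find KE_max using Einstein's equation:
E_photon = hf = (6.626×10⁻³⁴ J·s)(1.128e+15 Hz) = 4.6650 eV
KE_max = E_photon - φ = 4.6650 - 2.43 = 2.2350 eV

Since eV_s = KE_max:
V_s = KE_max/e = 2.2350 V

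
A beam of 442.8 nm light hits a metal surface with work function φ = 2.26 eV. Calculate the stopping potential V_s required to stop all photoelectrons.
0.5400 V

The stopping potential V_s satisfies: eV_s = KE_max

First, find KE_max using Einstein's equation:
E_photon = hc/λ = 2.8000 eV
KE_max = E_photon - φ = 2.8000 - 2.26 = 0.5400 eV

Since eV_s = KE_max:
V_s = KE_max/e = 0.5400 V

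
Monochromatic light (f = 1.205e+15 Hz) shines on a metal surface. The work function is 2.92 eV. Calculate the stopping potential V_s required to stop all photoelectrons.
2.0635 V

The stopping potential V_s satisfies: eV_s = KE_max

First, find KE_max using Einstein's equation:
E_photon = hf = (6.626×10⁻³⁴ J·s)(1.205e+15 Hz) = 4.9835 eV
KE_max = E_photon - φ = 4.9835 - 2.92 = 2.0635 eV

Since eV_s = KE_max:
V_s = KE_max/e = 2.0635 V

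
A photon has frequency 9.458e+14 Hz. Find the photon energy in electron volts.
3.9115 eV

Using E = hf:

E = hf = (6.626×10⁻³⁴ J·s)(9.458e+14 Hz)
E = 3.9115 eV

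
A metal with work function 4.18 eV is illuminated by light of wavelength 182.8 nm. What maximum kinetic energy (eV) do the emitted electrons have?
2.6025 eV

Using Einstein's photoelectric equation: KE_max = hf - φ = hc/λ - φ

First, calculate the photon energy:
E_photon = hc/λ = (6.626×10⁻³⁴ J·s)(3×10⁸ m/s) / (182.8×10⁻⁹ m)
E_photon = 6.7825 eV

Then, the maximum kinetic energy:
KE_max = E_photon - φ = 6.7825 eV - 4.18 eV = 2.6025 eV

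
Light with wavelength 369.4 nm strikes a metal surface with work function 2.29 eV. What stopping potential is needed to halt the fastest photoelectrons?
1.0664 V

The stopping potential V_s satisfies: eV_s = KE_max

First, find KE_max using Einstein's equation:
E_photon = hc/λ = 3.3564 eV
KE_max = E_photon - φ = 3.3564 - 2.29 = 1.0664 eV

Since eV_s = KE_max:
V_s = KE_max/e = 1.0664 V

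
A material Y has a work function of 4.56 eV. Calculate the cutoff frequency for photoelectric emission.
1.1026e+15 Hz

The threshold frequency is when the photon energy equals the work function:
hf₀ = φ

Solving for f₀:
f₀ = φ/h = (4.56 eV × 1.602×10⁻¹⁹ J/eV) / (6.626×10⁻³⁴ J·s)
f₀ = 1.1026e+15 Hz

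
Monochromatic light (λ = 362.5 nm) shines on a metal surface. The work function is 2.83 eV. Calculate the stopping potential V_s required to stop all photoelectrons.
0.5903 V

The stopping potential V_s satisfies: eV_s = KE_max

First, find KE_max using Einstein's equation:
E_photon = hc/λ = 3.4203 eV
KE_max = E_photon - φ = 3.4203 - 2.83 = 0.5903 eV

Since eV_s = KE_max:
V_s = KE_max/e = 0.5903 V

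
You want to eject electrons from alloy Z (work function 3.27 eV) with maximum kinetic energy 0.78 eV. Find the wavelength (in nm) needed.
306.13 nm

From Einstein's equation: KE_max = hc/λ - φ

Rearranging for λ:
hc/λ = KE_max + φ
λ = hc/(KE_max + φ)

Required photon energy:
E_photon = KE_max + φ = 0.78 + 3.27 = 4.05 eV

Required wavelength:
λ = hc/E_photon = (6.626×10⁻³⁴)(3×10⁸) / (4.05 × 1.602×10⁻¹⁹)
λ = 306.13 nm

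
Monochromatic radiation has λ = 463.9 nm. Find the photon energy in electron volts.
2.6726 eV

Using E = hf = hc/λ:

E = hc/λ = (6.626×10⁻³⁴ J·s)(3×10⁸ m/s) / (463.9×10⁻⁹ m)
E = 2.6726 eV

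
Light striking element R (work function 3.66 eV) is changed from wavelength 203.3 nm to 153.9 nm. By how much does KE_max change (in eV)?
1.9576 eV

Using Einstein's equation: KE_max = hc/λ - φ

For λ₁ = 203.3 nm:
KE₁ = hc/λ₁ - φ = 6.0986 - 3.66 = 2.4386 eV

For λ₂ = 153.9 nm:
KE₂ = hc/λ₂ - φ = 8.0562 - 3.66 = 4.3962 eV

Change in KE:
ΔKE = KE₂ - KE₁ = 4.3962 - 2.4386 = 1.9576 eV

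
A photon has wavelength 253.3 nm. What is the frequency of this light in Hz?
1.1835e+15 Hz

Using the wave equation: c = fλ

Solving for frequency:
f = c/λ = (3×10⁸ m/s) / (253.3×10⁻⁹ m)
f = 1.1835e+15 Hz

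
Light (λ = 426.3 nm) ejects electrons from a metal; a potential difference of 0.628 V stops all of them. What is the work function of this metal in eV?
2.28 eV

The stopping potential gives the maximum kinetic energy: KE_max = eV_s = 0.628 eV

From Einstein's photoelectric equation: KE_max = hc/λ - φ
Rearranging: φ = hc/λ - KE_max

Calculate photon energy:
E_photon = hc/λ = (6.626×10⁻³⁴ J·s)(3×10⁸ m/s) / (426.3×10⁻⁹ m) = 2.9084 eV

Therefore:
φ = 2.9084 - 0.628 = 2.28 eV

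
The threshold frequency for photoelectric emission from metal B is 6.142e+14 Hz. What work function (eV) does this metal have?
2.54 eV

At the threshold frequency, photon energy equals work function:
φ = hf₀

Calculating:
φ = (6.626×10⁻³⁴ J·s)(6.142e+14 Hz)
φ = 2.54 eV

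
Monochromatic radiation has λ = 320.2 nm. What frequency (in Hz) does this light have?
9.3627e+14 Hz

Using the wave equation: c = fλ

Solving for frequency:
f = c/λ = (3×10⁸ m/s) / (320.2×10⁻⁹ m)
f = 9.3627e+14 Hz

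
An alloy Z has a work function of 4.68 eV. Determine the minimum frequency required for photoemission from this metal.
1.1316e+15 Hz

The threshold frequency is when the photon energy equals the work function:
hf₀ = φ

Solving for f₀:
f₀ = φ/h = (4.68 eV × 1.602×10⁻¹⁹ J/eV) / (6.626×10⁻³⁴ J·s)
f₀ = 1.1316e+15 Hz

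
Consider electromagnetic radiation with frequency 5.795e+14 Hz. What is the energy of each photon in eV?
2.3966 eV

Using E = hf:

E = hf = (6.626×10⁻³⁴ J·s)(5.795e+14 Hz)
E = 2.3966 eV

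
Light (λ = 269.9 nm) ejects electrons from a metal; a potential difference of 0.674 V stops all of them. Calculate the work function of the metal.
3.92 eV

The stopping potential gives the maximum kinetic energy: KE_max = eV_s = 0.674 eV

From Einstein's photoelectric equation: KE_max = hc/λ - φ
Rearranging: φ = hc/λ - KE_max

Calculate photon energy:
E_photon = hc/λ = (6.626×10⁻³⁴ J·s)(3×10⁸ m/s) / (269.9×10⁻⁹ m) = 4.5937 eV

Therefore:
φ = 4.5937 - 0.674 = 3.92 eV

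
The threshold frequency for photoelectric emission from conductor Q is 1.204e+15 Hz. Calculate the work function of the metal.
4.98 eV

At the threshold frequency, photon energy equals work function:
φ = hf₀

Calculating:
φ = (6.626×10⁻³⁴ J·s)(1.204e+15 Hz)
φ = 4.98 eV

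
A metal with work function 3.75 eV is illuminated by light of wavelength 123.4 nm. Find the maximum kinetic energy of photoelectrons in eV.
6.2973 eV

Using Einstein's photoelectric equation: KE_max = hf - φ = hc/λ - φ

First, calculate the photon energy:
E_photon = hc/λ = (6.626×10⁻³⁴ J·s)(3×10⁸ m/s) / (123.4×10⁻⁹ m)
E_photon = 10.0473 eV

Then, the maximum kinetic energy:
KE_max = E_photon - φ = 10.0473 eV - 3.75 eV = 6.2973 eV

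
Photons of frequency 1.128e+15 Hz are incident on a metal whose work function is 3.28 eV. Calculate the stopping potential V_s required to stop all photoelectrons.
1.3850 V

The stopping potential V_s satisfies: eV_s = KE_max

First, find KE_max using Einstein's equation:
E_photon = hf = (6.626×10⁻³⁴ J·s)(1.128e+15 Hz) = 4.6650 eV
KE_max = E_photon - φ = 4.6650 - 3.28 = 1.3850 eV

Since eV_s = KE_max:
V_s = KE_max/e = 1.3850 V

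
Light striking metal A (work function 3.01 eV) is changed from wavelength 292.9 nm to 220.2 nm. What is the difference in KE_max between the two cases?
1.3975 eV

Using Einstein's equation: KE_max = hc/λ - φ

For λ₁ = 292.9 nm:
KE₁ = hc/λ₁ - φ = 4.2330 - 3.01 = 1.2230 eV

For λ₂ = 220.2 nm:
KE₂ = hc/λ₂ - φ = 5.6305 - 3.01 = 2.6205 eV

Change in KE:
ΔKE = KE₂ - KE₁ = 2.6205 - 1.2230 = 1.3975 eV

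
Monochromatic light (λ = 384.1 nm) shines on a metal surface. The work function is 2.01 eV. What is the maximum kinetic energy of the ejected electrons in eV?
1.2179 eV

Using Einstein's photoelectric equation: KE_max = hf - φ = hc/λ - φ

First, calculate the photon energy:
E_photon = hc/λ = (6.626×10⁻³⁴ J·s)(3×10⁸ m/s) / (384.1×10⁻⁹ m)
E_photon = 3.2279 eV

Then, the maximum kinetic energy:
KE_max = E_photon - φ = 3.2279 eV - 2.01 eV = 1.2179 eV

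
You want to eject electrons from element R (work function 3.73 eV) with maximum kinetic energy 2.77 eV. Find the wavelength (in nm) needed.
190.74 nm

From Einstein's equation: KE_max = hc/λ - φ

Rearranging for λ:
hc/λ = KE_max + φ
λ = hc/(KE_max + φ)

Required photon energy:
E_photon = KE_max + φ = 2.77 + 3.73 = 6.50 eV

Required wavelength:
λ = hc/E_photon = (6.626×10⁻³⁴)(3×10⁸) / (6.50 × 1.602×10⁻¹⁹)
λ = 190.74 nm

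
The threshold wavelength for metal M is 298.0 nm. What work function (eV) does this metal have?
4.16 eV

At the threshold wavelength, photon energy equals work function:
φ = hc/λ₀

Calculating:
φ = (6.626×10⁻³⁴ J·s)(3×10⁸ m/s) / (298.0×10⁻⁹ m)
φ = 4.16 eV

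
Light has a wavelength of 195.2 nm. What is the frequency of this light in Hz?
1.5358e+15 Hz

Using the wave equation: c = fλ

Solving for frequency:
f = c/λ = (3×10⁸ m/s) / (195.2×10⁻⁹ m)
f = 1.5358e+15 Hz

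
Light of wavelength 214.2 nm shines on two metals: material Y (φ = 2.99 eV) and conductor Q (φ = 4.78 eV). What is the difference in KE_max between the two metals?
1.7900 eV

Using KE_max = hc/λ - φ for each metal:

Photon energy: E = hc/λ = 5.7882 eV

For material Y (φ₁ = 2.99 eV):
KE₁ = E - φ₁ = 5.7882 - 2.99 = 2.7982 eV

For conductor Q (φ₂ = 4.78 eV):
KE₂ = E - φ₂ = 5.7882 - 4.78 = 1.0082 eV

Difference:
ΔKE = KE₁ - KE₂ = 2.7982 - 1.0082 = 1.7900 eV

Note: The difference equals the difference in work functions: 4.78 - 2.99 = 1.79 eV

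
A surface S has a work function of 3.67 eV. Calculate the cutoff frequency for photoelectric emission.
8.8740e+14 Hz

The threshold frequency is when the photon energy equals the work function:
hf₀ = φ

Solving for f₀:
f₀ = φ/h = (3.67 eV × 1.602×10⁻¹⁹ J/eV) / (6.626×10⁻³⁴ J·s)
f₀ = 8.8740e+14 Hz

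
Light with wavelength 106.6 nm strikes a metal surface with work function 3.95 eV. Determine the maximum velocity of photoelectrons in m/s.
1.6437e+06 m/s

First, find the maximum kinetic energy:
E_photon = hc/λ = 11.6308 eV
KE_max = E_photon - φ = 11.6308 - 3.95 = 7.6808 eV

Convert to Joules: KE_max = 7.6808 × 1.602×10⁻¹⁹ J = 1.2306e-18 J

Then use KE = ½mv² to find velocity:
v = √(2·KE/m) = √(2 × 1.2306e-18 J / 9.109e-31 kg)
v = 1.6437e+06 m/s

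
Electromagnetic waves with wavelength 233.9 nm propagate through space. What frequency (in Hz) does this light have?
1.2817e+15 Hz

Using the wave equation: c = fλ

Solving for frequency:
f = c/λ = (3×10⁸ m/s) / (233.9×10⁻⁹ m)
f = 1.2817e+15 Hz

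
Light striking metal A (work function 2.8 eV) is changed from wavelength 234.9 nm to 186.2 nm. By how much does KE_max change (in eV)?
1.3805 eV

Using Einstein's equation: KE_max = hc/λ - φ

For λ₁ = 234.9 nm:
KE₁ = hc/λ₁ - φ = 5.2782 - 2.8 = 2.4782 eV

For λ₂ = 186.2 nm:
KE₂ = hc/λ₂ - φ = 6.6587 - 2.8 = 3.8587 eV

Change in KE:
ΔKE = KE₂ - KE₁ = 3.8587 - 2.4782 = 1.3805 eV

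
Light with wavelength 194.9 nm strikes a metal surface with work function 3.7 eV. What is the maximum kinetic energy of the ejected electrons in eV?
2.6614 eV

Using Einstein's photoelectric equation: KE_max = hf - φ = hc/λ - φ

First, calculate the photon energy:
E_photon = hc/λ = (6.626×10⁻³⁴ J·s)(3×10⁸ m/s) / (194.9×10⁻⁹ m)
E_photon = 6.3614 eV

Then, the maximum kinetic energy:
KE_max = E_photon - φ = 6.3614 eV - 3.7 eV = 2.6614 eV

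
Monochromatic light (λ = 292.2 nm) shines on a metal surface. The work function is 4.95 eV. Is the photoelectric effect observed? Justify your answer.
No

For photoemission, the photon energy must exceed the work function.

Photon energy: E = hc/λ = 4.2431 eV
Work function: φ = 4.95 eV

Since E_photon (4.2431 eV) < φ (4.95 eV), photoemission will NOT occur.
The threshold wavelength is λ₀ = hc/φ = 250.5 nm.
Since 292.2 nm > 250.5 nm, the photons lack sufficient energy.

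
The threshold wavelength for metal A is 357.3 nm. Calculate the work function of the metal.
3.47 eV

At the threshold wavelength, photon energy equals work function:
φ = hc/λ₀

Calculating:
φ = (6.626×10⁻³⁴ J·s)(3×10⁸ m/s) / (357.3×10⁻⁹ m)
φ = 3.47 eV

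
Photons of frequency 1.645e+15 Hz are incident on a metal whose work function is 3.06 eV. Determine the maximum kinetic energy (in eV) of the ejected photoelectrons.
3.7432 eV

Using Einstein's photoelectric equation: KE_max = hf - φ

First, calculate the photon energy:
E_photon = hf = (6.626×10⁻³⁴ J·s)(1.645e+15 Hz)
E_photon = 6.8032 eV

Then, the maximum kinetic energy:
KE_max = E_photon - φ = 6.8032 eV - 3.06 eV = 3.7432 eV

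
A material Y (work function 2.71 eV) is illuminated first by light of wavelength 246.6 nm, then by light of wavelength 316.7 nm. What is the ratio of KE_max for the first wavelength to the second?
1.9236

Using Einstein's equation: KE_max = hc/λ - φ

For λ₁ = 246.6 nm:
E₁ = hc/λ₁ = 5.0277 eV
KE₁ = E₁ - φ = 5.0277 - 2.71 = 2.3177 eV

For λ₂ = 316.7 nm:
E₂ = hc/λ₂ = 3.9149 eV
KE₂ = E₂ - φ = 3.9149 - 2.71 = 1.2049 eV

Ratio: KE₁/KE₂ = 2.3177/1.2049 = 1.9236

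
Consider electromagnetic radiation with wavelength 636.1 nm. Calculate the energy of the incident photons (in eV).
1.9491 eV

Using E = hf = hc/λ:

E = hc/λ = (6.626×10⁻³⁴ J·s)(3×10⁸ m/s) / (636.1×10⁻⁹ m)
E = 1.9491 eV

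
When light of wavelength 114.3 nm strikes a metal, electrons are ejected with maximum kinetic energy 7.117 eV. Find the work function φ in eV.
3.73 eV

From Einstein's photoelectric equation: KE_max = hf - φ = hc/λ - φ

Rearranging for φ:
φ = hc/λ - KE_max

Calculate photon energy:
E_photon = hc/λ = 10.8473 eV

Therefore:
φ = 10.8473 - 7.117 = 3.73 eV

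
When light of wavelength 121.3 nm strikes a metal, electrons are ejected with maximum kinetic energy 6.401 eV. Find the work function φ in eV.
3.82 eV

From Einstein's photoelectric equation: KE_max = hf - φ = hc/λ - φ

Rearranging for φ:
φ = hc/λ - KE_max

Calculate photon energy:
E_photon = hc/λ = 10.2213 eV

Therefore:
φ = 10.2213 - 6.401 = 3.82 eV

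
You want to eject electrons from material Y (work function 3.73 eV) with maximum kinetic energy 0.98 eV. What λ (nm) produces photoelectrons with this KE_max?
263.24 nm

From Einstein's equation: KE_max = hc/λ - φ

Rearranging for λ:
hc/λ = KE_max + φ
λ = hc/(KE_max + φ)

Required photon energy:
E_photon = KE_max + φ = 0.98 + 3.73 = 4.71 eV

Required wavelength:
λ = hc/E_photon = (6.626×10⁻³⁴)(3×10⁸) / (4.71 × 1.602×10⁻¹⁹)
λ = 263.24 nm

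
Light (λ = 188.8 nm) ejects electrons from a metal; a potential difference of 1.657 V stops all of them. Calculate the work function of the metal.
4.91 eV

The stopping potential gives the maximum kinetic energy: KE_max = eV_s = 1.657 eV

From Einstein's photoelectric equation: KE_max = hc/λ - φ
Rearranging: φ = hc/λ - KE_max

Calculate photon energy:
E_photon = hc/λ = (6.626×10⁻³⁴ J·s)(3×10⁸ m/s) / (188.8×10⁻⁹ m) = 6.5670 eV

Therefore:
φ = 6.5670 - 1.657 = 4.91 eV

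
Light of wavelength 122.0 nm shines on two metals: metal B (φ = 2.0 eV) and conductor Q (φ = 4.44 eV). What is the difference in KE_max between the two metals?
2.4400 eV

Using KE_max = hc/λ - φ for each metal:

Photon energy: E = hc/λ = 10.1626 eV

For metal B (φ₁ = 2.0 eV):
KE₁ = E - φ₁ = 10.1626 - 2.0 = 8.1626 eV

For conductor Q (φ₂ = 4.44 eV):
KE₂ = E - φ₂ = 10.1626 - 4.44 = 5.7226 eV

Difference:
ΔKE = KE₁ - KE₂ = 8.1626 - 5.7226 = 2.4400 eV

Note: The difference equals the difference in work functions: 4.44 - 2.0 = 2.44 eV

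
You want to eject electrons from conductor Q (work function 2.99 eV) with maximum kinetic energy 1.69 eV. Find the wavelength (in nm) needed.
264.92 nm

From Einstein's equation: KE_max = hc/λ - φ

Rearranging for λ:
hc/λ = KE_max + φ
λ = hc/(KE_max + φ)

Required photon energy:
E_photon = KE_max + φ = 1.69 + 2.99 = 4.68 eV

Required wavelength:
λ = hc/E_photon = (6.626×10⁻³⁴)(3×10⁸) / (4.68 × 1.602×10⁻¹⁹)
λ = 264.92 nm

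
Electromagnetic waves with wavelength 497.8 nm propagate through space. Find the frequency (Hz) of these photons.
6.0223e+14 Hz

Using the wave equation: c = fλ

Solving for frequency:
f = c/λ = (3×10⁸ m/s) / (497.8×10⁻⁹ m)
f = 6.0223e+14 Hz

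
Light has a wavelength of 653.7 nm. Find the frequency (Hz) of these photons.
4.5861e+14 Hz

Using the wave equation: c = fλ

Solving for frequency:
f = c/λ = (3×10⁸ m/s) / (653.7×10⁻⁹ m)
f = 4.5861e+14 Hz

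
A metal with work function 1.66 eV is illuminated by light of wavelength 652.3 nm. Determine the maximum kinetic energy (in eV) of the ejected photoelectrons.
0.2407 eV

Using Einstein's photoelectric equation: KE_max = hf - φ = hc/λ - φ

First, calculate the photon energy:
E_photon = hc/λ = (6.626×10⁻³⁴ J·s)(3×10⁸ m/s) / (652.3×10⁻⁹ m)
E_photon = 1.9007 eV

Then, the maximum kinetic energy:
KE_max = E_photon - φ = 1.9007 eV - 1.66 eV = 0.2407 eV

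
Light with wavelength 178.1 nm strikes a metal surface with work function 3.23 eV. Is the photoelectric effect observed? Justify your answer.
Yes

For photoemission, the photon energy must exceed the work function.

Photon energy: E = hc/λ = 6.9615 eV
Work function: φ = 3.23 eV

Since E_photon (6.9615 eV) > φ (3.23 eV), photoemission WILL occur.
The threshold wavelength is λ₀ = hc/φ = 383.9 nm.
Since 178.1 nm < 383.9 nm, the light has sufficient energy.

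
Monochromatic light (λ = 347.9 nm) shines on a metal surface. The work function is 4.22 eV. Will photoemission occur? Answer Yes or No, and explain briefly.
No

For photoemission, the photon energy must exceed the work function.

Photon energy: E = hc/λ = 3.5638 eV
Work function: φ = 4.22 eV

Since E_photon (3.5638 eV) < φ (4.22 eV), photoemission will NOT occur.
The threshold wavelength is λ₀ = hc/φ = 293.8 nm.
Since 347.9 nm > 293.8 nm, the photons lack sufficient energy.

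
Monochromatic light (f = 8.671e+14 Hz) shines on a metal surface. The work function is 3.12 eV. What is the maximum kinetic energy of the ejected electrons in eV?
0.4660 eV

Using Einstein's photoelectric equation: KE_max = hf - φ

First, calculate the photon energy:
E_photon = hf = (6.626×10⁻³⁴ J·s)(8.671e+14 Hz)
E_photon = 3.5860 eV

Then, the maximum kinetic energy:
KE_max = E_photon - φ = 3.5860 eV - 3.12 eV = 0.4660 eV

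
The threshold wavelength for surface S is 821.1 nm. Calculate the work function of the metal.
1.51 eV

At the threshold wavelength, photon energy equals work function:
φ = hc/λ₀

Calculating:
φ = (6.626×10⁻³⁴ J·s)(3×10⁸ m/s) / (821.1×10⁻⁹ m)
φ = 1.51 eV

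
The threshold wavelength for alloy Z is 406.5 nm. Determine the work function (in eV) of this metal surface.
3.05 eV

At the threshold wavelength, photon energy equals work function:
φ = hc/λ₀

Calculating:
φ = (6.626×10⁻³⁴ J·s)(3×10⁸ m/s) / (406.5×10⁻⁹ m)
φ = 3.05 eV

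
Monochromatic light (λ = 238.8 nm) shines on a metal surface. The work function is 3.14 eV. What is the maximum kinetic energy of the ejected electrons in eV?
2.0520 eV

Using Einstein's photoelectric equation: KE_max = hf - φ = hc/λ - φ

First, calculate the photon energy:
E_photon = hc/λ = (6.626×10⁻³⁴ J·s)(3×10⁸ m/s) / (238.8×10⁻⁹ m)
E_photon = 5.1920 eV

Then, the maximum kinetic energy:
KE_max = E_photon - φ = 5.1920 eV - 3.14 eV = 2.0520 eV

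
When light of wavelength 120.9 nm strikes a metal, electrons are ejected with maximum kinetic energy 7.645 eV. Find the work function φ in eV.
2.61 eV

From Einstein's photoelectric equation: KE_max = hf - φ = hc/λ - φ

Rearranging for φ:
φ = hc/λ - KE_max

Calculate photon energy:
E_photon = hc/λ = 10.2551 eV

Therefore:
φ = 10.2551 - 7.645 = 2.61 eV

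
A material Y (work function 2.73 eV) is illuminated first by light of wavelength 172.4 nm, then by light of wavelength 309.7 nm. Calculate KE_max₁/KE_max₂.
3.5038

Using Einstein's equation: KE_max = hc/λ - φ

For λ₁ = 172.4 nm:
E₁ = hc/λ₁ = 7.1917 eV
KE₁ = E₁ - φ = 7.1917 - 2.73 = 4.4617 eV

For λ₂ = 309.7 nm:
E₂ = hc/λ₂ = 4.0034 eV
KE₂ = E₂ - φ = 4.0034 - 2.73 = 1.2734 eV

Ratio: KE₁/KE₂ = 4.4617/1.2734 = 3.5038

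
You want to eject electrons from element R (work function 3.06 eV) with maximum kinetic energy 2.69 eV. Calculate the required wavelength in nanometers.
215.62 nm

From Einstein's equation: KE_max = hc/λ - φ

Rearranging for λ:
hc/λ = KE_max + φ
λ = hc/(KE_max + φ)

Required photon energy:
E_photon = KE_max + φ = 2.69 + 3.06 = 5.75 eV

Required wavelength:
λ = hc/E_photon = (6.626×10⁻³⁴)(3×10⁸) / (5.75 × 1.602×10⁻¹⁹)
λ = 215.62 nm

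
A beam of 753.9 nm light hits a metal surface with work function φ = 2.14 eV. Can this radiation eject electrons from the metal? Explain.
No

For photoemission, the photon energy must exceed the work function.

Photon energy: E = hc/λ = 1.6446 eV
Work function: φ = 2.14 eV

Since E_photon (1.6446 eV) < φ (2.14 eV), photoemission will NOT occur.
The threshold wavelength is λ₀ = hc/φ = 579.4 nm.
Since 753.9 nm > 579.4 nm, the photons lack sufficient energy.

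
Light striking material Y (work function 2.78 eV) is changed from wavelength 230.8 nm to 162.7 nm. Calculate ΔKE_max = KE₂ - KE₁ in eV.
2.2485 eV

Using Einstein's equation: KE_max = hc/λ - φ

For λ₁ = 230.8 nm:
KE₁ = hc/λ₁ - φ = 5.3719 - 2.78 = 2.5919 eV

For λ₂ = 162.7 nm:
KE₂ = hc/λ₂ - φ = 7.6204 - 2.78 = 4.8404 eV

Change in KE:
ΔKE = KE₂ - KE₁ = 4.8404 - 2.5919 = 2.2485 eV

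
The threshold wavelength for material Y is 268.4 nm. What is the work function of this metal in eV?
4.62 eV

At the threshold wavelength, photon energy equals work function:
φ = hc/λ₀

Calculating:
φ = (6.626×10⁻³⁴ J·s)(3×10⁸ m/s) / (268.4×10⁻⁹ m)
φ = 4.62 eV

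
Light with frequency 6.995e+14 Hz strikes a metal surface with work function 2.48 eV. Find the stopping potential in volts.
0.4129 V

The stopping potential V_s satisfies: eV_s = KE_max

First, find KE_max using Einstein's equation:
E_photon = hf = (6.626×10⁻³⁴ J·s)(6.995e+14 Hz) = 2.8929 eV
KE_max = E_photon - φ = 2.8929 - 2.48 = 0.4129 eV

Since eV_s = KE_max:
V_s = KE_max/e = 0.4129 V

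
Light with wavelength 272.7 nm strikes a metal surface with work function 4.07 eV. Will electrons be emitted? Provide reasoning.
Yes

For photoemission, the photon energy must exceed the work function.

Photon energy: E = hc/λ = 4.5465 eV
Work function: φ = 4.07 eV

Since E_photon (4.5465 eV) > φ (4.07 eV), photoemission WILL occur.
The threshold wavelength is λ₀ = hc/φ = 304.6 nm.
Since 272.7 nm < 304.6 nm, the light has sufficient energy.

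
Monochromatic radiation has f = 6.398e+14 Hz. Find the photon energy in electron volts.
2.6460 eV

Using E = hf:

E = hf = (6.626×10⁻³⁴ J·s)(6.398e+14 Hz)
E = 2.6460 eV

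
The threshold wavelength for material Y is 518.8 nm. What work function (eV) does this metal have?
2.39 eV

At the threshold wavelength, photon energy equals work function:
φ = hc/λ₀

Calculating:
φ = (6.626×10⁻³⁴ J·s)(3×10⁸ m/s) / (518.8×10⁻⁹ m)
φ = 2.39 eV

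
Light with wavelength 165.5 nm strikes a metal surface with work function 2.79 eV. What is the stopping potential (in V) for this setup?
4.7015 V

The stopping potential V_s satisfies: eV_s = KE_max

First, find KE_max using Einstein's equation:
E_photon = hc/λ = 7.4915 eV
KE_max = E_photon - φ = 7.4915 - 2.79 = 4.7015 eV

Since eV_s = KE_max:
V_s = KE_max/e = 4.7015 V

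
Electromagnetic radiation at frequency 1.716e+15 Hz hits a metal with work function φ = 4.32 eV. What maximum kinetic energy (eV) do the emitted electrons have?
2.7768 eV

Using Einstein's photoelectric equation: KE_max = hf - φ

First, calculate the photon energy:
E_photon = hf = (6.626×10⁻³⁴ J·s)(1.716e+15 Hz)
E_photon = 7.0968 eV

Then, the maximum kinetic energy:
KE_max = E_photon - φ = 7.0968 eV - 4.32 eV = 2.7768 eV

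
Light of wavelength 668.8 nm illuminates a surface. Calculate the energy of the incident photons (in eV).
1.8538 eV

Using E = hf = hc/λ:

E = hc/λ = (6.626×10⁻³⁴ J·s)(3×10⁸ m/s) / (668.8×10⁻⁹ m)
E = 1.8538 eV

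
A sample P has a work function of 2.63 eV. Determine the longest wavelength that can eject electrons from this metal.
471.42 nm

The threshold wavelength is when the photon energy equals the work function:
hc/λ₀ = φ

Solving for λ₀:
λ₀ = hc/φ = (6.626×10⁻³⁴ J·s)(3×10⁸ m/s) / (2.63 eV × 1.602×10⁻¹⁹ J/eV)
λ₀ = 471.42 nm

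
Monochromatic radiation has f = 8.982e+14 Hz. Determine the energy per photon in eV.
3.7147 eV

Using E = hf:

E = hf = (6.626×10⁻³⁴ J·s)(8.982e+14 Hz)
E = 3.7147 eV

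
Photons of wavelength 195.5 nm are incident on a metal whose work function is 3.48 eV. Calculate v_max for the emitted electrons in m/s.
1.0034e+06 m/s

First, find the maximum kinetic energy:
E_photon = hc/λ = 6.3419 eV
KE_max = E_photon - φ = 6.3419 - 3.48 = 2.8619 eV

Convert to Joules: KE_max = 2.8619 × 1.602×10⁻¹⁹ J = 4.5853e-19 J

Then use KE = ½mv² to find velocity:
v = √(2·KE/m) = √(2 × 4.5853e-19 J / 9.109e-31 kg)
v = 1.0034e+06 m/s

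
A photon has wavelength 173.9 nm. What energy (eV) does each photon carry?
7.1296 eV

Using E = hf = hc/λ:

E = hc/λ = (6.626×10⁻³⁴ J·s)(3×10⁸ m/s) / (173.9×10⁻⁹ m)
E = 7.1296 eV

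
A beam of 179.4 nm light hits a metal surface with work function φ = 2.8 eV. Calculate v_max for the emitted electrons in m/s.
1.2025e+06 m/s

First, find the maximum kinetic energy:
E_photon = hc/λ = 6.9110 eV
KE_max = E_photon - φ = 6.9110 - 2.8 = 4.1110 eV

Convert to Joules: KE_max = 4.1110 × 1.602×10⁻¹⁹ J = 6.5866e-19 J

Then use KE = ½mv² to find velocity:
v = √(2·KE/m) = √(2 × 6.5866e-19 J / 9.109e-31 kg)
v = 1.2025e+06 m/s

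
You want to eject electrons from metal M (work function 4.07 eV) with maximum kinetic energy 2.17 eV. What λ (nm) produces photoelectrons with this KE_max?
198.69 nm

From Einstein's equation: KE_max = hc/λ - φ

Rearranging for λ:
hc/λ = KE_max + φ
λ = hc/(KE_max + φ)

Required photon energy:
E_photon = KE_max + φ = 2.17 + 4.07 = 6.24 eV

Required wavelength:
λ = hc/E_photon = (6.626×10⁻³⁴)(3×10⁸) / (6.24 × 1.602×10⁻¹⁹)
λ = 198.69 nm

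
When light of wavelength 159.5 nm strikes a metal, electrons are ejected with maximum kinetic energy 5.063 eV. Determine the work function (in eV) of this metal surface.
2.71 eV

From Einstein's photoelectric equation: KE_max = hf - φ = hc/λ - φ

Rearranging for φ:
φ = hc/λ - KE_max

Calculate photon energy:
E_photon = hc/λ = 7.7733 eV

Therefore:
φ = 7.7733 - 5.063 = 2.71 eV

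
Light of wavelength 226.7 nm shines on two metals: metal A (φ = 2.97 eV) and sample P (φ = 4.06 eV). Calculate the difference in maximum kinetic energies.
1.0900 eV

Using KE_max = hc/λ - φ for each metal:

Photon energy: E = hc/λ = 5.4691 eV

For metal A (φ₁ = 2.97 eV):
KE₁ = E - φ₁ = 5.4691 - 2.97 = 2.4991 eV

For sample P (φ₂ = 4.06 eV):
KE₂ = E - φ₂ = 5.4691 - 4.06 = 1.4091 eV

Difference:
ΔKE = KE₁ - KE₂ = 2.4991 - 1.4091 = 1.0900 eV

Note: The difference equals the difference in work functions: 4.06 - 2.97 = 1.09 eV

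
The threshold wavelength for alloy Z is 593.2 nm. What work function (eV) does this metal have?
2.09 eV

At the threshold wavelength, photon energy equals work function:
φ = hc/λ₀

Calculating:
φ = (6.626×10⁻³⁴ J·s)(3×10⁸ m/s) / (593.2×10⁻⁹ m)
φ = 2.09 eV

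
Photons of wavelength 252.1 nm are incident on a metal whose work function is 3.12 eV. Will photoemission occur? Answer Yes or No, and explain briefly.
Yes

For photoemission, the photon energy must exceed the work function.

Photon energy: E = hc/λ = 4.9181 eV
Work function: φ = 3.12 eV

Since E_photon (4.9181 eV) > φ (3.12 eV), photoemission WILL occur.
The threshold wavelength is λ₀ = hc/φ = 397.4 nm.
Since 252.1 nm < 397.4 nm, the light has sufficient energy.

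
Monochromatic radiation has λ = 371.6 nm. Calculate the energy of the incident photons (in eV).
3.3365 eV

Using E = hf = hc/λ:

E = hc/λ = (6.626×10⁻³⁴ J·s)(3×10⁸ m/s) / (371.6×10⁻⁹ m)
E = 3.3365 eV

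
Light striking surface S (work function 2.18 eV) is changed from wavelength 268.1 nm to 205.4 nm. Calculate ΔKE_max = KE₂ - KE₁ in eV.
1.4117 eV

Using Einstein's equation: KE_max = hc/λ - φ

For λ₁ = 268.1 nm:
KE₁ = hc/λ₁ - φ = 4.6246 - 2.18 = 2.4446 eV

For λ₂ = 205.4 nm:
KE₂ = hc/λ₂ - φ = 6.0362 - 2.18 = 3.8562 eV

Change in KE:
ΔKE = KE₂ - KE₁ = 3.8562 - 2.4446 = 1.4117 eV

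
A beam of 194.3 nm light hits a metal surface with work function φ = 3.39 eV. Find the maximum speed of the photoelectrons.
1.0257e+06 m/s

First, find the maximum kinetic energy:
E_photon = hc/λ = 6.3811 eV
KE_max = E_photon - φ = 6.3811 - 3.39 = 2.9911 eV

Convert to Joules: KE_max = 2.9911 × 1.602×10⁻¹⁹ J = 4.7922e-19 J

Then use KE = ½mv² to find velocity:
v = √(2·KE/m) = √(2 × 4.7922e-19 J / 9.109e-31 kg)
v = 1.0257e+06 m/s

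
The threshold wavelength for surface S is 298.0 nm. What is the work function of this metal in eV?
4.16 eV

At the threshold wavelength, photon energy equals work function:
φ = hc/λ₀

Calculating:
φ = (6.626×10⁻³⁴ J·s)(3×10⁸ m/s) / (298.0×10⁻⁹ m)
φ = 4.16 eV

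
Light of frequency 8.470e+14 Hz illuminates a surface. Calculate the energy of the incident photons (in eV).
3.5029 eV

Using E = hf:

E = hf = (6.626×10⁻³⁴ J·s)(8.470e+14 Hz)
E = 3.5029 eV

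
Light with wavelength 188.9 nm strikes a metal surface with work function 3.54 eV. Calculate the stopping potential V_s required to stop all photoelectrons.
3.0235 V

The stopping potential V_s satisfies: eV_s = KE_max

First, find KE_max using Einstein's equation:
E_photon = hc/λ = 6.5635 eV
KE_max = E_photon - φ = 6.5635 - 3.54 = 3.0235 eV

Since eV_s = KE_max:
V_s = KE_max/e = 3.0235 V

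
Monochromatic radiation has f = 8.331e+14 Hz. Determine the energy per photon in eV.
3.4454 eV

Using E = hf:

E = hf = (6.626×10⁻³⁴ J·s)(8.331e+14 Hz)
E = 3.4454 eV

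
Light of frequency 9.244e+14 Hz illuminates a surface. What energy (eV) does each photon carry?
3.8230 eV

Using E = hf:

E = hf = (6.626×10⁻³⁴ J·s)(9.244e+14 Hz)
E = 3.8230 eV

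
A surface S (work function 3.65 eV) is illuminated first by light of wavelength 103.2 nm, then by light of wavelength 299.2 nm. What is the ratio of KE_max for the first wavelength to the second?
16.9360

Using Einstein's equation: KE_max = hc/λ - φ

For λ₁ = 103.2 nm:
E₁ = hc/λ₁ = 12.0140 eV
KE₁ = E₁ - φ = 12.0140 - 3.65 = 8.3640 eV

For λ₂ = 299.2 nm:
E₂ = hc/λ₂ = 4.1439 eV
KE₂ = E₂ - φ = 4.1439 - 3.65 = 0.4939 eV

Ratio: KE₁/KE₂ = 8.3640/0.4939 = 16.9360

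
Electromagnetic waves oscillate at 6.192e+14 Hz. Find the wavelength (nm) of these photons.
484.16 nm

Using the wave equation: c = fλ

Solving for wavelength:
λ = c/f = (3×10⁸ m/s) / (6.192e+14 Hz)
λ = 484.16 nm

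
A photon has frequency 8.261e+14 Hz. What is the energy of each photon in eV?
3.4165 eV

Using E = hf:

E = hf = (6.626×10⁻³⁴ J·s)(8.261e+14 Hz)
E = 3.4165 eV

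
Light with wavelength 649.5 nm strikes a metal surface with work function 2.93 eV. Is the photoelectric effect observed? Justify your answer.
No

For photoemission, the photon energy must exceed the work function.

Photon energy: E = hc/λ = 1.9089 eV
Work function: φ = 2.93 eV

Since E_photon (1.9089 eV) < φ (2.93 eV), photoemission will NOT occur.
The threshold wavelength is λ₀ = hc/φ = 423.2 nm.
Since 649.5 nm > 423.2 nm, the photons lack sufficient energy.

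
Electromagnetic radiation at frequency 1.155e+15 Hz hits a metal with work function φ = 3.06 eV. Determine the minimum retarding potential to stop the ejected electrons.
1.7167 V

The stopping potential V_s satisfies: eV_s = KE_max

First, find KE_max using Einstein's equation:
E_photon = hf = (6.626×10⁻³⁴ J·s)(1.155e+15 Hz) = 4.7767 eV
KE_max = E_photon - φ = 4.7767 - 3.06 = 1.7167 eV

Since eV_s = KE_max:
V_s = KE_max/e = 1.7167 V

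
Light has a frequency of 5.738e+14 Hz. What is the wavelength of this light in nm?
522.47 nm

Using the wave equation: c = fλ

Solving for wavelength:
λ = c/f = (3×10⁸ m/s) / (5.738e+14 Hz)
λ = 522.47 nm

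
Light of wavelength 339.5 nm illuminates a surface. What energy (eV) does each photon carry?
3.6520 eV

Using E = hf = hc/λ:

E = hc/λ = (6.626×10⁻³⁴ J·s)(3×10⁸ m/s) / (339.5×10⁻⁹ m)
E = 3.6520 eV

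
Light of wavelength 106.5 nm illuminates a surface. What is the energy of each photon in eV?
11.6417 eV

Using E = hf = hc/λ:

E = hc/λ = (6.626×10⁻³⁴ J·s)(3×10⁸ m/s) / (106.5×10⁻⁹ m)
E = 11.6417 eV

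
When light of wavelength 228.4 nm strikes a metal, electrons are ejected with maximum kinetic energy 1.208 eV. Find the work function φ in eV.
4.22 eV

From Einstein's photoelectric equation: KE_max = hf - φ = hc/λ - φ

Rearranging for φ:
φ = hc/λ - KE_max

Calculate photon energy:
E_photon = hc/λ = 5.4284 eV

Therefore:
φ = 5.4284 - 1.208 = 4.22 eV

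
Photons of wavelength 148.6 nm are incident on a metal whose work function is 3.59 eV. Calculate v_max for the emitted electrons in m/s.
1.2931e+06 m/s

First, find the maximum kinetic energy:
E_photon = hc/λ = 8.3435 eV
KE_max = E_photon - φ = 8.3435 - 3.59 = 4.7535 eV

Convert to Joules: KE_max = 4.7535 × 1.602×10⁻¹⁹ J = 7.6159e-19 J

Then use KE = ½mv² to find velocity:
v = √(2·KE/m) = √(2 × 7.6159e-19 J / 9.109e-31 kg)
v = 1.2931e+06 m/s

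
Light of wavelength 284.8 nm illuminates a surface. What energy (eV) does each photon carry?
4.3534 eV

Using E = hf = hc/λ:

E = hc/λ = (6.626×10⁻³⁴ J·s)(3×10⁸ m/s) / (284.8×10⁻⁹ m)
E = 4.3534 eV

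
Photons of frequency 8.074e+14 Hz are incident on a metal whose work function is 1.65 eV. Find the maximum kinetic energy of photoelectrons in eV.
1.6891 eV

Using Einstein's photoelectric equation: KE_max = hf - φ

First, calculate the photon energy:
E_photon = hf = (6.626×10⁻³⁴ J·s)(8.074e+14 Hz)
E_photon = 3.3391 eV

Then, the maximum kinetic energy:
KE_max = E_photon - φ = 3.3391 eV - 1.65 eV = 1.6891 eV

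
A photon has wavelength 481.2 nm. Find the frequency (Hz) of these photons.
6.2301e+14 Hz

Using the wave equation: c = fλ

Solving for frequency:
f = c/λ = (3×10⁸ m/s) / (481.2×10⁻⁹ m)
f = 6.2301e+14 Hz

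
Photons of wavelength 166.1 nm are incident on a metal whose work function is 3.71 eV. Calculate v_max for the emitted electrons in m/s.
1.1492e+06 m/s

First, find the maximum kinetic energy:
E_photon = hc/λ = 7.4644 eV
KE_max = E_photon - φ = 7.4644 - 3.71 = 3.7544 eV

Convert to Joules: KE_max = 3.7544 × 1.602×10⁻¹⁹ J = 6.0153e-19 J

Then use KE = ½mv² to find velocity:
v = √(2·KE/m) = √(2 × 6.0153e-19 J / 9.109e-31 kg)
v = 1.1492e+06 m/s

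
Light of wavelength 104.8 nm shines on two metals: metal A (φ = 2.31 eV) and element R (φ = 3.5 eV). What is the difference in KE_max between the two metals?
1.1900 eV

Using KE_max = hc/λ - φ for each metal:

Photon energy: E = hc/λ = 11.8306 eV

For metal A (φ₁ = 2.31 eV):
KE₁ = E - φ₁ = 11.8306 - 2.31 = 9.5206 eV

For element R (φ₂ = 3.5 eV):
KE₂ = E - φ₂ = 11.8306 - 3.5 = 8.3306 eV

Difference:
ΔKE = KE₁ - KE₂ = 9.5206 - 8.3306 = 1.1900 eV

Note: The difference equals the difference in work functions: 3.5 - 2.31 = 1.19 eV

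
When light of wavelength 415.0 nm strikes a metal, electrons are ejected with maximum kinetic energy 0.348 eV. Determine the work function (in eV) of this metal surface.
2.64 eV

From Einstein's photoelectric equation: KE_max = hf - φ = hc/λ - φ

Rearranging for φ:
φ = hc/λ - KE_max

Calculate photon energy:
E_photon = hc/λ = 2.9876 eV

Therefore:
φ = 2.9876 - 0.348 = 2.64 eV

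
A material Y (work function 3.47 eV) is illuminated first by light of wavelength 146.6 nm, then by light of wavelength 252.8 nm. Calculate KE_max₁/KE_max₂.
3.4768

Using Einstein's equation: KE_max = hc/λ - φ

For λ₁ = 146.6 nm:
E₁ = hc/λ₁ = 8.4573 eV
KE₁ = E₁ - φ = 8.4573 - 3.47 = 4.9873 eV

For λ₂ = 252.8 nm:
E₂ = hc/λ₂ = 4.9044 eV
KE₂ = E₂ - φ = 4.9044 - 3.47 = 1.4344 eV

Ratio: KE₁/KE₂ = 4.9873/1.4344 = 3.4768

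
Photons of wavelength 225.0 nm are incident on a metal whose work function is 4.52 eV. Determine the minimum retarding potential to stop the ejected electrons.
0.9904 V

The stopping potential V_s satisfies: eV_s = KE_max

First, find KE_max using Einstein's equation:
E_photon = hc/λ = 5.5104 eV
KE_max = E_photon - φ = 5.5104 - 4.52 = 0.9904 eV

Since eV_s = KE_max:
V_s = KE_max/e = 0.9904 V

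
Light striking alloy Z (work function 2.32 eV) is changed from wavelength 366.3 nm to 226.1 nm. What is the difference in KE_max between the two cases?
2.0988 eV

Using Einstein's equation: KE_max = hc/λ - φ

For λ₁ = 366.3 nm:
KE₁ = hc/λ₁ - φ = 3.3848 - 2.32 = 1.0648 eV

For λ₂ = 226.1 nm:
KE₂ = hc/λ₂ - φ = 5.4836 - 2.32 = 3.1636 eV

Change in KE:
ΔKE = KE₂ - KE₁ = 3.1636 - 1.0648 = 2.0988 eV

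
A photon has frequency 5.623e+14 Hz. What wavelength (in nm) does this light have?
533.15 nm

Using the wave equation: c = fλ

Solving for wavelength:
λ = c/f = (3×10⁸ m/s) / (5.623e+14 Hz)
λ = 533.15 nm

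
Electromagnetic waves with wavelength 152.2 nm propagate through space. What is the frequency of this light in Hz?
1.9697e+15 Hz

Using the wave equation: c = fλ

Solving for frequency:
f = c/λ = (3×10⁸ m/s) / (152.2×10⁻⁹ m)
f = 1.9697e+15 Hz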